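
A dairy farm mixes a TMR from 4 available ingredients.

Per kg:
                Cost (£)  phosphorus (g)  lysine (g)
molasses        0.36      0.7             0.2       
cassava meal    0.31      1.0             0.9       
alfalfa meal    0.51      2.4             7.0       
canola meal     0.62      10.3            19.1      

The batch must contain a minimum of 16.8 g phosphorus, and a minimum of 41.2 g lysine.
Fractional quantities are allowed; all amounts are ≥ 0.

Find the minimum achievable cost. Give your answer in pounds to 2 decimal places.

£1.34

Set it up as a linear program. Let x1 = kg of molasses, x2 = kg of cassava meal, x3 = kg of alfalfa meal, x4 = kg of canola meal.
min 0.36x1 + 0.31x2 + 0.51x3 + 0.62x4 s.t.:
  0.7x1 + 1x2 + 2.4x3 + 10.3x4 ≥ 16.8   (phosphorus)
  0.2x1 + 0.9x2 + 7x3 + 19.1x4 ≥ 41.2   (lysine)
  x1, x2, x3, x4 ≥ 0.
The optimal basis is {canola meal}; molasses, cassava meal, alfalfa meal drop out. Binding constraint: lysine.
Optimal quantities: canola meal = 2.157 kg.
Hence cost = 0.62·2.157 = £1.3373.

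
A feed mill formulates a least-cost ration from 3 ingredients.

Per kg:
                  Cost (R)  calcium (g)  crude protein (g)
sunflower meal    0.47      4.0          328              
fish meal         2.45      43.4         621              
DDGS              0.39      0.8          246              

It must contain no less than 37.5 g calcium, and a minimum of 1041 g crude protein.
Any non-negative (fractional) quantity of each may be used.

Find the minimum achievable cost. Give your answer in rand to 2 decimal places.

Let x1 = kg of sunflower meal, x2 = kg of fish meal, x3 = kg of DDGS.
Minimise 0.47x1 + 2.45x2 + 0.39x3 subject to:
  4x1 + 43.4x2 + 0.8x3 ≥ 37.5   (calcium)
  328x1 + 621x2 + 246x3 ≥ 1041   (crude protein)
  x1, x2, x3 ≥ 0.
The cheapest feasible vertex uses only sunflower meal, fish meal; DDGS is not used. Binding constraints: calcium and crude protein.
Solving gives x1 = 1.863, x2 = 0.6924.
Cost = 0.47·1.863 + 2.45·0.6924 = 2.5720.

R2.57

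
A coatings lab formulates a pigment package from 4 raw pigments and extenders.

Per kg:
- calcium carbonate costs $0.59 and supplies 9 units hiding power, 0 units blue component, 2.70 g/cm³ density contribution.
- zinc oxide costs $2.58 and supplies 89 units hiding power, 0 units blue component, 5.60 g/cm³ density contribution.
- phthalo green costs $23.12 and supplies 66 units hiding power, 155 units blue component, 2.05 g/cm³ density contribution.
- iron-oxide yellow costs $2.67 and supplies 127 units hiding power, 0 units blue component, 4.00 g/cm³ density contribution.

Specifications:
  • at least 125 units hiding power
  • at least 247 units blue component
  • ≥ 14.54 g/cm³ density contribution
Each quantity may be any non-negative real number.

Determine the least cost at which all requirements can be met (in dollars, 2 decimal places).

Let x1 = kg of calcium carbonate, x2 = kg of zinc oxide, x3 = kg of phthalo green, x4 = kg of iron-oxide yellow.
Minimise 0.59x1 + 2.58x2 + 23.12x3 + 2.67x4 with:
  9x1 + 89x2 + 66x3 + 127x4 ≥ 125   (hiding power)
  155x3 ≥ 247   (blue component)
  2.7x1 + 5.6x2 + 2.05x3 + 4x4 ≥ 14.54   (density contribution)
  x1, x2, x3, x4 ≥ 0.
At the optimum only calcium carbonate, phthalo green are positive (zinc oxide, iron-oxide yellow = 0). There the blue component and density contribution constraints are tight.
Solving gives x1 = 4.1753, x3 = 1.5935.
Objective = 0.59·4.1753 + 23.12·1.5935 = 39.3051.

$39.31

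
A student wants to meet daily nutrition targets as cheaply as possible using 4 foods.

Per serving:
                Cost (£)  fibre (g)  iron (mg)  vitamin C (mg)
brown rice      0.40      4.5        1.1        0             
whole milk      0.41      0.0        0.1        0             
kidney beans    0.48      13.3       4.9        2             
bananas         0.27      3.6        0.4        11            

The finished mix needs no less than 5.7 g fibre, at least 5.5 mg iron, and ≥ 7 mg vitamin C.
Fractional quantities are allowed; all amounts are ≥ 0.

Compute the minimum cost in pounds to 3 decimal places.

This is a linear program. Let x1 = servings of brown rice, x2 = servings of whole milk, x3 = servings of kidney beans, x4 = servings of bananas.
Minimise 0.4x1 + 0.41x2 + 0.48x3 + 0.27x4 with:
  4.5x1 + 13.3x3 + 3.6x4 ≥ 5.7   (fibre)
  1.1x1 + 0.1x2 + 4.9x3 + 0.4x4 ≥ 5.5   (iron)
  2x3 + 11x4 ≥ 7   (vitamin C)
  x1, x2, x3, x4 ≥ 0.
The optimal basis is {kidney beans, bananas}; brown rice, whole milk drop out. Binding constraints: iron and vitamin C.
So kidney beans = 1.087 servings, bananas = 0.4388 servings.
Total cost: 0.48·1.087 + 0.27·0.4388 = 0.64024.

£0.640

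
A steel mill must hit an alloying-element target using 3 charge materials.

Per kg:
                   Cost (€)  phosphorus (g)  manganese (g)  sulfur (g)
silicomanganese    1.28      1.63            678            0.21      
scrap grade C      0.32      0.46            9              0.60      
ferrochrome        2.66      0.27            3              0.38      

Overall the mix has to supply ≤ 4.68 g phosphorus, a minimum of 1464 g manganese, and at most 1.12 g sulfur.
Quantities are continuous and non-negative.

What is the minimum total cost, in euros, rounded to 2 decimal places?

€2.76

Set it up as a linear program. Let x1 = kg of silicomanganese, x2 = kg of scrap grade C, x3 = kg of ferrochrome.
Minimise 1.28x1 + 0.32x2 + 2.66x3 subject to:
  1.63x1 + 0.46x2 + 0.27x3 ≤ 4.68   (phosphorus)
  678x1 + 9x2 + 3x3 ≥ 1464   (manganese)
  0.21x1 + 0.6x2 + 0.38x3 ≤ 1.12   (sulfur)
  x1, x2, x3 ≥ 0.
The optimal basis is {silicomanganese}; scrap grade C, ferrochrome drop out. The manganese requirement is met with equality.
That vertex is x1 = 2.159.
Total cost: 1.28·2.159 = 2.7635.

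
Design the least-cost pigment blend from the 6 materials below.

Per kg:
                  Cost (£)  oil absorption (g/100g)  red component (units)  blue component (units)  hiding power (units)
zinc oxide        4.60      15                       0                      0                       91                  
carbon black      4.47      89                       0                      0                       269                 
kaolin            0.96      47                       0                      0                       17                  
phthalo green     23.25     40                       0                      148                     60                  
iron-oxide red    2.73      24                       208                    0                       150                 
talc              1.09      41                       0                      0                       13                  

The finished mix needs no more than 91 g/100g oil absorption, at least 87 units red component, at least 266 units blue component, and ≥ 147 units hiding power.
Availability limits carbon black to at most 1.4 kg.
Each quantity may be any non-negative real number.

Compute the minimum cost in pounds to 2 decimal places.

£42.93

Let x1 = kg of zinc oxide, x2 = kg of carbon black, x3 = kg of kaolin, x4 = kg of phthalo green, x5 = kg of iron-oxide red, x6 = kg of talc.
Minimize 4.6x1 + 4.47x2 + 0.96x3 + 23.25x4 + 2.73x5 + 1.09x6 s.t.:
  15x1 + 89x2 + 47x3 + 40x4 + 24x5 + 41x6 ≤ 91   (oil absorption)
  208x5 ≥ 87   (red component)
  148x4 ≥ 266   (blue component)
  91x1 + 269x2 + 17x3 + 60x4 + 150x5 + 13x6 ≥ 147   (hiding power)
  x2 ≤ 1.4
  x1, x2, x3, x4, x5, x6 ≥ 0.
At the optimum only phthalo green, iron-oxide red are positive (zinc oxide, carbon black, kaolin, talc = 0). The red component and blue component requirements are met with equality.
Optimal quantities: phthalo green = 1.7973 kg, iron-oxide red = 0.41827 kg.
Objective = 23.25·1.7973 + 2.73·0.41827 = 42.9291.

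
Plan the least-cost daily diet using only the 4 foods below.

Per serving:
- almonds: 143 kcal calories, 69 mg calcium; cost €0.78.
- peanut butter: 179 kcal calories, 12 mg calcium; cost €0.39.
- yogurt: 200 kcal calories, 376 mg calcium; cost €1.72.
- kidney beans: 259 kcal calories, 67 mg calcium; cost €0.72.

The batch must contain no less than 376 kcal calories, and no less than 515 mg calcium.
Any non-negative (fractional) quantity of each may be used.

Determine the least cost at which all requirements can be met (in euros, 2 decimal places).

€2.54

Let x1 = servings of almonds, x2 = servings of peanut butter, x3 = servings of yogurt, x4 = servings of kidney beans.
Minimise 0.78x1 + 0.39x2 + 1.72x3 + 0.72x4 with:
  143x1 + 179x2 + 200x3 + 259x4 ≥ 376   (calories)
  69x1 + 12x2 + 376x3 + 67x4 ≥ 515   (calcium)
  x1, x2, x3, x4 ≥ 0.
At the optimum only yogurt, kidney beans are positive (almonds, peanut butter = 0). Binding constraints: calories and calcium.
That vertex is x3 = 1.288, x4 = 0.4569.
Total cost: 1.72·1.288 + 0.72·0.4569 = 2.5443.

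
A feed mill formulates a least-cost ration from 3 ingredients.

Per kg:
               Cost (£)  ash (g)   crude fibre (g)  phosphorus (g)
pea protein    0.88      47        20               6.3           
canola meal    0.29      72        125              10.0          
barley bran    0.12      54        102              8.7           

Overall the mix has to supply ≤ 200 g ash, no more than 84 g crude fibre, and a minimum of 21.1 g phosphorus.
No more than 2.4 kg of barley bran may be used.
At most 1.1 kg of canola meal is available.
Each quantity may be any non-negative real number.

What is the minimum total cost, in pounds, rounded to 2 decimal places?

Treat it as an LP. Let x1 = kg of pea protein, x2 = kg of canola meal, x3 = kg of barley bran.
Minimise 0.88x1 + 0.29x2 + 0.12x3 s.t.:
  47x1 + 72x2 + 54x3 ≤ 200   (ash)
  20x1 + 125x2 + 102x3 ≤ 84   (crude fibre)
  6.3x1 + 10x2 + 8.7x3 ≥ 21.1   (phosphorus)
  x3 ≤ 2.4
  x2 ≤ 1.1
  x1, x2, x3 ≥ 0.
The cheapest feasible vertex uses only pea protein, barley bran; canola meal is not used. Binding constraints: crude fibre and phosphorus.
Solving gives x1 = 3.033, x3 = 0.2288.
Hence cost = 0.88·3.033 + 0.12·0.2288 = £2.6965.

£2.70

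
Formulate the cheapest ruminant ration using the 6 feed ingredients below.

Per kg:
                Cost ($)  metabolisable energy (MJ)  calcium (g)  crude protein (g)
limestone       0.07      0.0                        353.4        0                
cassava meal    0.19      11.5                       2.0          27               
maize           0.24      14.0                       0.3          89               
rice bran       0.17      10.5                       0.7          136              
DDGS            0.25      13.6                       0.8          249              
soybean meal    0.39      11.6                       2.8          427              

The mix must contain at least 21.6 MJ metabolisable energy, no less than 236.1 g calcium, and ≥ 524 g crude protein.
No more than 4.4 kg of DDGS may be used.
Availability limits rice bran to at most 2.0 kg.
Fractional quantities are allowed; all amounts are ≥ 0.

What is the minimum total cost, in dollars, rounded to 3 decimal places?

$0.549

Let x1 = kg of limestone, x2 = kg of cassava meal, x3 = kg of maize, x4 = kg of rice bran, x5 = kg of DDGS, x6 = kg of soybean meal.
min 0.07x1 + 0.19x2 + 0.24x3 + 0.17x4 + 0.25x5 + 0.39x6 subject to:
  11.5x2 + 14x3 + 10.5x4 + 13.6x5 + 11.6x6 ≥ 21.6   (metabolisable energy)
  353.4x1 + 2x2 + 0.3x3 + 0.7x4 + 0.8x5 + 2.8x6 ≥ 236.1   (calcium)
  27x2 + 89x3 + 136x4 + 249x5 + 427x6 ≥ 524   (crude protein)
  x5 ≤ 4.4
  x4 ≤ 2
  x1, x2, x3, x4, x5, x6 ≥ 0.
At the optimum only limestone, DDGS, soybean meal are positive (cassava meal, maize, rice bran = 0). There the metabolisable energy, calcium, crude protein constraints are tight.
Optimal quantities: limestone = 0.6609 kg, DDGS = 1.077 kg, soybean meal = 0.5989 kg.
Cost = 0.07·0.6609 + 0.25·1.077 + 0.39·0.5989 = 0.54908.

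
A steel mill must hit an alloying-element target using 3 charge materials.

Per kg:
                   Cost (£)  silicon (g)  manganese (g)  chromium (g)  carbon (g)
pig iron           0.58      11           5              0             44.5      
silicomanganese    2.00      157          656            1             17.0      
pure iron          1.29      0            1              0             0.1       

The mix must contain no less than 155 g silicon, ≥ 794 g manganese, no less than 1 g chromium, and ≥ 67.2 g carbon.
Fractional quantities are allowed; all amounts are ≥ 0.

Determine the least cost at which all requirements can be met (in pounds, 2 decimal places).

£3.01

Let x1 = kg of pig iron, x2 = kg of silicomanganese, x3 = kg of pure iron.
Minimise 0.58x1 + 2x2 + 1.29x3 subject to:
  11x1 + 157x2 ≥ 155   (silicon)
  5x1 + 656x2 + 1x3 ≥ 794   (manganese)
  1x2 ≥ 1   (chromium)
  44.5x1 + 17x2 + 0.1x3 ≥ 67.2   (carbon)
  x1, x2, x3 ≥ 0.
The optimal basis is {pig iron, silicomanganese}; pure iron drops out. The manganese and carbon requirements are met with equality.
Optimal quantities: pig iron = 1.051 kg, silicomanganese = 1.202 kg.
Total cost: 0.58·1.051 + 2·1.202 = 3.0136.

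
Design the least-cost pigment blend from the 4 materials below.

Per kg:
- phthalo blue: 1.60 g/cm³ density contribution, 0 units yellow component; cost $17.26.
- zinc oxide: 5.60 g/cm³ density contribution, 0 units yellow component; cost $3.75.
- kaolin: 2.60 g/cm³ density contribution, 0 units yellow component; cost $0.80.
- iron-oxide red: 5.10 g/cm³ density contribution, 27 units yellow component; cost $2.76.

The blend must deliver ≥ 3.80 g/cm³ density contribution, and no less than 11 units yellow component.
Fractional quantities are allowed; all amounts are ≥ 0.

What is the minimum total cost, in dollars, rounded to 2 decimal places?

Let x1 = kg of phthalo blue, x2 = kg of zinc oxide, x3 = kg of kaolin, x4 = kg of iron-oxide red.
Minimise 17.26x1 + 3.75x2 + 0.8x3 + 2.76x4 s.t.:
  1.6x1 + 5.6x2 + 2.6x3 + 5.1x4 ≥ 3.8   (density contribution)
  27x4 ≥ 11   (yellow component)
  x1, x2, x3, x4 ≥ 0.
At the optimum only kaolin, iron-oxide red are positive (phthalo blue, zinc oxide = 0). The density contribution and yellow component requirements are met with equality.
That vertex is x3 = 0.6624, x4 = 0.4074.
Total cost: 0.8·0.6624 + 2.76·0.4074 = 1.6543.

$1.65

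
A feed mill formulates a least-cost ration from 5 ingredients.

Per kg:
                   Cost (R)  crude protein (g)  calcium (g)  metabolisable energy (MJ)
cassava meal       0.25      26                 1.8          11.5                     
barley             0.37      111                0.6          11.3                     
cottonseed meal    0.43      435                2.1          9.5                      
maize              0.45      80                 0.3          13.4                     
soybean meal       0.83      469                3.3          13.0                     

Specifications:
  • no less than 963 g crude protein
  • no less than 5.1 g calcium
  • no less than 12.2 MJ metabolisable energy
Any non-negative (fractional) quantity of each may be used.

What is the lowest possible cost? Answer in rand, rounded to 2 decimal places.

R1.01

Let x1 = kg of cassava meal, x2 = kg of barley, x3 = kg of cottonseed meal, x4 = kg of maize, x5 = kg of soybean meal.
Minimise 0.25x1 + 0.37x2 + 0.43x3 + 0.45x4 + 0.83x5 subject to:
  26x1 + 111x2 + 435x3 + 80x4 + 469x5 ≥ 963   (crude protein)
  1.8x1 + 0.6x2 + 2.1x3 + 0.3x4 + 3.3x5 ≥ 5.1   (calcium)
  11.5x1 + 11.3x2 + 9.5x3 + 13.4x4 + 13x5 ≥ 12.2   (metabolisable energy)
  x1, x2, x3, x4, x5 ≥ 0.
At the optimum only cassava meal, cottonseed meal are positive (barley, maize, soybean meal = 0). Binding constraints: crude protein and calcium.
Optimal quantities: cassava meal = 0.2694 kg, cottonseed meal = 2.198 kg.
Objective = 0.25·0.2694 + 0.43·2.198 = 1.0125.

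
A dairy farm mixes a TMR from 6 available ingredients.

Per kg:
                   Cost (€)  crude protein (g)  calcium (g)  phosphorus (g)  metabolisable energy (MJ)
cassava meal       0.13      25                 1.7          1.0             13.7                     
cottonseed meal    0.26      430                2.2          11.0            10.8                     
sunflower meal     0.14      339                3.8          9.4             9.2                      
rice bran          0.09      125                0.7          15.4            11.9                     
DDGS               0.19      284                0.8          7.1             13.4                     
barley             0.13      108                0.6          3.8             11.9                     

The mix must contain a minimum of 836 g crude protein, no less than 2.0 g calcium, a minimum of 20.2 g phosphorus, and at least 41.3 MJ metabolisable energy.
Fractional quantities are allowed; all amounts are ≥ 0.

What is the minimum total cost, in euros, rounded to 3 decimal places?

Let x1 = kg of cassava meal, x2 = kg of cottonseed meal, x3 = kg of sunflower meal, x4 = kg of rice bran, x5 = kg of DDGS, x6 = kg of barley.
Minimise 0.13x1 + 0.26x2 + 0.14x3 + 0.09x4 + 0.19x5 + 0.13x6 subject to:
  25x1 + 430x2 + 339x3 + 125x4 + 284x5 + 108x6 ≥ 836   (crude protein)
  1.7x1 + 2.2x2 + 3.8x3 + 0.7x4 + 0.8x5 + 0.6x6 ≥ 2   (calcium)
  1x1 + 11x2 + 9.4x3 + 15.4x4 + 7.1x5 + 3.8x6 ≥ 20.2   (phosphorus)
  13.7x1 + 10.8x2 + 9.2x3 + 11.9x4 + 13.4x5 + 11.9x6 ≥ 41.3   (metabolisable energy)
  x1, x2, x3, x4, x5, x6 ≥ 0.
At the optimum only sunflower meal, rice bran are positive (cassava meal, cottonseed meal, DDGS, barley = 0). The crude protein and metabolisable energy requirements are met with equality.
Solving gives x3 = 1.659, x4 = 2.188.
Total cost: 0.14·1.659 + 0.09·2.188 = 0.42918.

€0.429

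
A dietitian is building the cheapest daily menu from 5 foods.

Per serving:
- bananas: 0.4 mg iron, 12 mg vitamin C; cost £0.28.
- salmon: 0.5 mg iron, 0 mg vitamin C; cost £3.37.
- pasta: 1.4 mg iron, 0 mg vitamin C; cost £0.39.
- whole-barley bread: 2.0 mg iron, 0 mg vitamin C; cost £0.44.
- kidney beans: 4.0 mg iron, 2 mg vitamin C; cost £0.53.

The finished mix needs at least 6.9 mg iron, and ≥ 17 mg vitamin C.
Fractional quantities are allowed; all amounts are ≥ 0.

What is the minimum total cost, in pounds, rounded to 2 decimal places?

£1.17

Treat it as an LP. Let x1 = servings of bananas, x2 = servings of salmon, x3 = servings of pasta, x4 = servings of whole-barley bread, x5 = servings of kidney beans.
min 0.28x1 + 3.37x2 + 0.39x3 + 0.44x4 + 0.53x5 subject to:
  0.4x1 + 0.5x2 + 1.4x3 + 2x4 + 4x5 ≥ 6.9   (iron)
  12x1 + 2x5 ≥ 17   (vitamin C)
  x1, x2, x3, x4, x5 ≥ 0.
The minimum-cost mix takes nothing from salmon, pasta, whole-barley bread — only bananas, kidney beans. Binding constraints: iron and vitamin C.
That vertex is x1 = 1.148, x5 = 1.61.
Total cost: 0.28·1.148 + 0.53·1.61 = 1.1747.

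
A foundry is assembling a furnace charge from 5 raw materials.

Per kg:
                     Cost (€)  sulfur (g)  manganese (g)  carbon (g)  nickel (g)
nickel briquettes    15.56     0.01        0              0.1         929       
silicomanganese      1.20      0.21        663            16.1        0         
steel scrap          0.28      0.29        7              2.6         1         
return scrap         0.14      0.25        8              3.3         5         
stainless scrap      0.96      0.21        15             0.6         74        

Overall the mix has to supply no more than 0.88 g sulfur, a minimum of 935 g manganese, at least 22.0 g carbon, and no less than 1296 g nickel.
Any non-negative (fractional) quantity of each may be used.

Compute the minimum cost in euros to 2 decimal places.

Let x1 = kg of nickel briquettes, x2 = kg of silicomanganese, x3 = kg of steel scrap, x4 = kg of return scrap, x5 = kg of stainless scrap.
Minimize 15.56x1 + 1.2x2 + 0.28x3 + 0.14x4 + 0.96x5 s.t.:
  0.01x1 + 0.21x2 + 0.29x3 + 0.25x4 + 0.21x5 ≤ 0.88   (sulfur)
  663x2 + 7x3 + 8x4 + 15x5 ≥ 935   (manganese)
  0.1x1 + 16.1x2 + 2.6x3 + 3.3x4 + 0.6x5 ≥ 22   (carbon)
  929x1 + 1x3 + 5x4 + 74x5 ≥ 1296   (nickel)
  x1, x2, x3, x4, x5 ≥ 0.
The optimal basis is {nickel briquettes, silicomanganese, stainless scrap}; steel scrap, return scrap drop out. There the sulfur, manganese, nickel constraints are tight.
That vertex is x1 = 1.173, x2 = 1.347, x5 = 2.787.
Hence cost = 15.56·1.173 + 1.2·1.347 + 0.96·2.787 = €22.5438.

€22.54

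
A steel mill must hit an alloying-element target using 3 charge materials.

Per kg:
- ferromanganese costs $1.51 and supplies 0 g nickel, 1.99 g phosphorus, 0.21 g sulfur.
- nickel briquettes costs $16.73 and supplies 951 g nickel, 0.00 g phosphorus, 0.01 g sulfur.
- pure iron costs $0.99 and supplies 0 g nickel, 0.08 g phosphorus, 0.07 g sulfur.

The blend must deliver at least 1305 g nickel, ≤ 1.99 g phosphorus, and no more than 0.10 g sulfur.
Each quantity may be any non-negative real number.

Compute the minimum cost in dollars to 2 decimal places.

$22.96

Let x1 = kg of ferromanganese, x2 = kg of nickel briquettes, x3 = kg of pure iron.
Minimize 1.51x1 + 16.73x2 + 0.99x3 s.t.:
  951x2 ≥ 1305   (nickel)
  1.99x1 + 0.08x3 ≤ 1.99   (phosphorus)
  0.21x1 + 0.01x2 + 0.07x3 ≤ 0.1   (sulfur)
  x1, x2, x3 ≥ 0.
The optimal basis is {nickel briquettes}; ferromanganese, pure iron drop out. Binding constraint: nickel.
So nickel briquettes = 1.3722 kg.
Cost = 16.73·1.3722 = 22.9569.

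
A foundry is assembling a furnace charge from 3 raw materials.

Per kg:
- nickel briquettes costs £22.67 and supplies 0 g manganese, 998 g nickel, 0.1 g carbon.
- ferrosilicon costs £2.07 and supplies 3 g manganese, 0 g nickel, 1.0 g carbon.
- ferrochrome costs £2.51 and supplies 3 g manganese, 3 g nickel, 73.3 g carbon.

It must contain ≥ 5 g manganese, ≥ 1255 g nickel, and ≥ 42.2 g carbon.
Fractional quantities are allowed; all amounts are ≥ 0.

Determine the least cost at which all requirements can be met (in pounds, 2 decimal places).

Let x1 = kg of nickel briquettes, x2 = kg of ferrosilicon, x3 = kg of ferrochrome.
Minimise 22.67x1 + 2.07x2 + 2.51x3 subject to:
  3x2 + 3x3 ≥ 5   (manganese)
  998x1 + 3x3 ≥ 1255   (nickel)
  0.1x1 + 1x2 + 73.3x3 ≥ 42.2   (carbon)
  x1, x2, x3 ≥ 0.
The optimal mix uses every input. There the manganese, nickel, carbon constraints are tight.
So nickel briquettes = 1.256 kg, ferrosilicon = 1.108 kg, ferrochrome = 0.5589 kg.
Total cost: 22.67·1.256 + 2.07·1.108 + 2.51·0.5589 = 32.1699.

£32.17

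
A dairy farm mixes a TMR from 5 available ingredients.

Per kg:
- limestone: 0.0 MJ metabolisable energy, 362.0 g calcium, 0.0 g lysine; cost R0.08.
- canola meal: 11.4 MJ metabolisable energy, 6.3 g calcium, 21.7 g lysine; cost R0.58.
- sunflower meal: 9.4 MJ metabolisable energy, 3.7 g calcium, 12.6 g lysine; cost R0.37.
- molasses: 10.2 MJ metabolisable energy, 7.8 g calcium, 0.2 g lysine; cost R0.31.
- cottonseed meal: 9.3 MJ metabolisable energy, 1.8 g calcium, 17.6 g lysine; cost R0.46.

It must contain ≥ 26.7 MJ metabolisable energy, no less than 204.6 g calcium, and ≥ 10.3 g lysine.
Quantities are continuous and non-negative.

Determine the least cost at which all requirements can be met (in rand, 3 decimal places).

R0.919

Let x1 = kg of limestone, x2 = kg of canola meal, x3 = kg of sunflower meal, x4 = kg of molasses, x5 = kg of cottonseed meal.
Minimise 0.08x1 + 0.58x2 + 0.37x3 + 0.31x4 + 0.46x5 s.t.:
  11.4x2 + 9.4x3 + 10.2x4 + 9.3x5 ≥ 26.7   (metabolisable energy)
  362x1 + 6.3x2 + 3.7x3 + 7.8x4 + 1.8x5 ≥ 204.6   (calcium)
  21.7x2 + 12.6x3 + 0.2x4 + 17.6x5 ≥ 10.3   (lysine)
  x1, x2, x3, x4, x5 ≥ 0.
The optimal basis is {limestone, sunflower meal, molasses}; canola meal, cottonseed meal drop out. The metabolisable energy, calcium, lysine requirements are met with equality.
Optimal quantities: limestone = 0.5164 kg, sunflower meal = 0.7874 kg, molasses = 1.892 kg.
Total cost: 0.08·0.5164 + 0.37·0.7874 + 0.31·1.892 = 0.91917.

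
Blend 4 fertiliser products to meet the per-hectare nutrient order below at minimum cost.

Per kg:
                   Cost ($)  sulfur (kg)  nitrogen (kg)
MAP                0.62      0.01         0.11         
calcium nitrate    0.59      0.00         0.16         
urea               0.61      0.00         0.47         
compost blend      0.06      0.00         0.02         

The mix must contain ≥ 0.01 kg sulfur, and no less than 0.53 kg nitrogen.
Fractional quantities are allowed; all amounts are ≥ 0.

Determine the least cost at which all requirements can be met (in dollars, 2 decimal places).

This is a linear program. Let x1 = kg of MAP, x2 = kg of calcium nitrate, x3 = kg of urea, x4 = kg of compost blend.
Minimise 0.62x1 + 0.59x2 + 0.61x3 + 0.06x4 with:
  0.01x1 ≥ 0.01   (sulfur)
  0.11x1 + 0.16x2 + 0.47x3 + 0.02x4 ≥ 0.53   (nitrogen)
  x1, x2, x3, x4 ≥ 0.
The cheapest feasible vertex uses only MAP, urea; calcium nitrate, compost blend are not used. Binding constraints: sulfur and nitrogen.
So MAP = 1 kg, urea = 0.8936 kg.
Cost = 0.62·1 + 0.61·0.8936 = 1.1651.

$1.17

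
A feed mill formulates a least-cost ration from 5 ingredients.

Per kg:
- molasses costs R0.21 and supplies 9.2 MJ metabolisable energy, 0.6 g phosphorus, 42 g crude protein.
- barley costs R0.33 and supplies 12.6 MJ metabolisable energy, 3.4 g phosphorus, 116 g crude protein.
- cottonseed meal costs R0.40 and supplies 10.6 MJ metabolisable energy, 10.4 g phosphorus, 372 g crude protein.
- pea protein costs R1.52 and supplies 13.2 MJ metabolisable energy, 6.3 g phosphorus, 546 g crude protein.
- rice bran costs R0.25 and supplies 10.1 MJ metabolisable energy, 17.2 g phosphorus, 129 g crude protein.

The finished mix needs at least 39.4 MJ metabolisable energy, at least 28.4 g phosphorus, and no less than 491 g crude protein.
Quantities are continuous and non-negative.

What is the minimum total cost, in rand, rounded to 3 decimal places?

Let x1 = kg of molasses, x2 = kg of barley, x3 = kg of cottonseed meal, x4 = kg of pea protein, x5 = kg of rice bran.
Minimize 0.21x1 + 0.33x2 + 0.4x3 + 1.52x4 + 0.25x5 with:
  9.2x1 + 12.6x2 + 10.6x3 + 13.2x4 + 10.1x5 ≥ 39.4   (metabolisable energy)
  0.6x1 + 3.4x2 + 10.4x3 + 6.3x4 + 17.2x5 ≥ 28.4   (phosphorus)
  42x1 + 116x2 + 372x3 + 546x4 + 129x5 ≥ 491   (crude protein)
  x1, x2, x3, x4, x5 ≥ 0.
The minimum-cost mix takes nothing from barley, cottonseed meal, pea protein — only molasses, rice bran. There the metabolisable energy and crude protein constraints are tight.
That vertex is x1 = 0.1619, x5 = 3.753.
Total cost: 0.21·0.1619 + 0.25·3.753 = 0.97225.

R0.972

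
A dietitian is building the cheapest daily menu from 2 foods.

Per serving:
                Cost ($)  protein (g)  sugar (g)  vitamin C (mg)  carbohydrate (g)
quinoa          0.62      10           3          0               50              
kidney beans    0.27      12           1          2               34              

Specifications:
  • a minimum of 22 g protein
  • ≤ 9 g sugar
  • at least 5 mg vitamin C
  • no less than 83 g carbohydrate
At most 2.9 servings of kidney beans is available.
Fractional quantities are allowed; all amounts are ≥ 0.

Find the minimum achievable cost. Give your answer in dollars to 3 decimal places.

$0.675

Let x1 = servings of quinoa, x2 = servings of kidney beans.
min 0.62x1 + 0.27x2 subject to:
  10x1 + 12x2 ≥ 22   (protein)
  3x1 + 1x2 ≤ 9   (sugar)
  2x2 ≥ 5   (vitamin C)
  50x1 + 34x2 ≥ 83   (carbohydrate)
  x2 ≤ 2.9
  x1, x2 ≥ 0.
The minimum-cost mix takes nothing from quinoa — only kidney beans. The vitamin C requirement is met with equality.
Solving gives x2 = 2.5.
Cost = 0.27·2.5 = 0.67500.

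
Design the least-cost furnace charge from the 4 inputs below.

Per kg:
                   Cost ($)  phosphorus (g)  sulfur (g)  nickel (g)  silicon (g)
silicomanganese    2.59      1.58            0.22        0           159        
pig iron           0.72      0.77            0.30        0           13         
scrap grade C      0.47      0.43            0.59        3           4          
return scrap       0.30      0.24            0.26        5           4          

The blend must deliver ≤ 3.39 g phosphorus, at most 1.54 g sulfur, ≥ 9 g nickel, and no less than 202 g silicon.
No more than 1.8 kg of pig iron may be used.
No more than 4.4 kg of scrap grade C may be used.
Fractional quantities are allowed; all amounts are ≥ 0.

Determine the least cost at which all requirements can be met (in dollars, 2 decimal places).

$3.71

Let x1 = kg of silicomanganese, x2 = kg of pig iron, x3 = kg of scrap grade C, x4 = kg of return scrap.
Minimise 2.59x1 + 0.72x2 + 0.47x3 + 0.3x4 s.t.:
  1.58x1 + 0.77x2 + 0.43x3 + 0.24x4 ≤ 3.39   (phosphorus)
  0.22x1 + 0.3x2 + 0.59x3 + 0.26x4 ≤ 1.54   (sulfur)
  3x3 + 5x4 ≥ 9   (nickel)
  159x1 + 13x2 + 4x3 + 4x4 ≥ 202   (silicon)
  x2 ≤ 1.8
  x3 ≤ 4.4
  x1, x2, x3, x4 ≥ 0.
The minimum-cost mix takes nothing from pig iron, scrap grade C — only silicomanganese, return scrap. Binding constraints: nickel and silicon.
Solving gives x1 = 1.225, x4 = 1.8.
Objective = 2.59·1.225 + 0.3·1.8 = 3.7128.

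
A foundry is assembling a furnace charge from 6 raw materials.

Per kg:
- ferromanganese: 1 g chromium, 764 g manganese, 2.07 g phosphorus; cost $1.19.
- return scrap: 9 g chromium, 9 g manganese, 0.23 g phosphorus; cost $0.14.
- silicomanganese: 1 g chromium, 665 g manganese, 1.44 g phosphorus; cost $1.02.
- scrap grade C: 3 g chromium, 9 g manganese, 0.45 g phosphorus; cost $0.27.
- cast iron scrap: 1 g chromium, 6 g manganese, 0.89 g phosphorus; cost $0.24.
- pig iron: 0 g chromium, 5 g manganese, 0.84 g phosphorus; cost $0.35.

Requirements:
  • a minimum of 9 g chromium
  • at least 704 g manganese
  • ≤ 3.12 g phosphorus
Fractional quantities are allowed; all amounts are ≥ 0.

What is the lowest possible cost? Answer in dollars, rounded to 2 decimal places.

Treat it as an LP. Let x1 = kg of ferromanganese, x2 = kg of return scrap, x3 = kg of silicomanganese, x4 = kg of scrap grade C, x5 = kg of cast iron scrap, x6 = kg of pig iron.
Minimise 1.19x1 + 0.14x2 + 1.02x3 + 0.27x4 + 0.24x5 + 0.35x6 subject to:
  1x1 + 9x2 + 1x3 + 3x4 + 1x5 ≥ 9   (chromium)
  764x1 + 9x2 + 665x3 + 9x4 + 6x5 + 5x6 ≥ 704   (manganese)
  2.07x1 + 0.23x2 + 1.44x3 + 0.45x4 + 0.89x5 + 0.84x6 ≤ 3.12   (phosphorus)
  x1, x2, x3, x4, x5, x6 ≥ 0.
The cheapest feasible vertex uses only return scrap, silicomanganese; ferromanganese, scrap grade C, cast iron scrap, pig iron are not used. There the chromium and manganese constraints are tight.
So return scrap = 0.8837 kg, silicomanganese = 1.047 kg.
Hence cost = 0.14·0.8837 + 1.02·1.047 = $1.1917.

$1.19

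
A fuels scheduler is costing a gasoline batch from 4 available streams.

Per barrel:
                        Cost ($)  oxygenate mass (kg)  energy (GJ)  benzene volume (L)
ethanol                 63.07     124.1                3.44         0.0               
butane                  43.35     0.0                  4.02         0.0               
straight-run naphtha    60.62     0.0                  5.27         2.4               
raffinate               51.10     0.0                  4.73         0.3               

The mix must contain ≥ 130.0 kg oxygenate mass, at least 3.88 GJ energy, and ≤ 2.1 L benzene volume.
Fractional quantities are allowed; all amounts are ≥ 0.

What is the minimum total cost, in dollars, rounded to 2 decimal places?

This is a linear program. Let x1 = barrels of ethanol, x2 = barrels of butane, x3 = barrels of straight-run naphtha, x4 = barrels of raffinate.
min 63.07x1 + 43.35x2 + 60.62x3 + 51.1x4 with:
  124.1x1 ≥ 130   (oxygenate mass)
  3.44x1 + 4.02x2 + 5.27x3 + 4.73x4 ≥ 3.88   (energy)
  2.4x3 + 0.3x4 ≤ 2.1   (benzene volume)
  x1, x2, x3, x4 ≥ 0.
At the optimum only ethanol, butane are positive (straight-run naphtha, raffinate = 0). Binding constraints: oxygenate mass and energy.
Solving gives x1 = 1.0475, x2 = 0.06877.
Cost = 63.07·1.0475 + 43.35·0.06877 = 69.0470.

$69.05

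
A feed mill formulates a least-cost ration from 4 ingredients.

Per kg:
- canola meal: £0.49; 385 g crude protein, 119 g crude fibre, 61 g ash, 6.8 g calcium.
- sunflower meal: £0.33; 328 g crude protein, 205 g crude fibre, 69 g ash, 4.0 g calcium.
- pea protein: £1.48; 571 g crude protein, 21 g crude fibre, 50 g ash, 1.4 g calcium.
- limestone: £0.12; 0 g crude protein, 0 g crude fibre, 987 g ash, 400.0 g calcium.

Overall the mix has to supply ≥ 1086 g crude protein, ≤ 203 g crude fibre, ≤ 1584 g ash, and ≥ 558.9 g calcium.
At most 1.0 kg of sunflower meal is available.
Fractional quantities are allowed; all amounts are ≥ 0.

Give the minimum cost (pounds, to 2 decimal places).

Treat it as an LP. Let x1 = kg of canola meal, x2 = kg of sunflower meal, x3 = kg of pea protein, x4 = kg of limestone.
Minimize 0.49x1 + 0.33x2 + 1.48x3 + 0.12x4 s.t.:
  385x1 + 328x2 + 571x3 ≥ 1086   (crude protein)
  119x1 + 205x2 + 21x3 ≤ 203   (crude fibre)
  61x1 + 69x2 + 50x3 + 987x4 ≤ 1584   (ash)
  6.8x1 + 4x2 + 1.4x3 + 400x4 ≥ 558.9   (calcium)
  x2 ≤ 1
  x1, x2, x3, x4 ≥ 0.
The optimal basis is {canola meal, pea protein, limestone}; sunflower meal drops out. Binding constraints: crude protein, crude fibre, calcium.
Optimal quantities: canola meal = 1.555 kg, pea protein = 0.8533 kg, limestone = 1.368 kg.
Objective = 0.49·1.555 + 1.48·0.8533 + 0.12·1.368 = 2.1890.

£2.19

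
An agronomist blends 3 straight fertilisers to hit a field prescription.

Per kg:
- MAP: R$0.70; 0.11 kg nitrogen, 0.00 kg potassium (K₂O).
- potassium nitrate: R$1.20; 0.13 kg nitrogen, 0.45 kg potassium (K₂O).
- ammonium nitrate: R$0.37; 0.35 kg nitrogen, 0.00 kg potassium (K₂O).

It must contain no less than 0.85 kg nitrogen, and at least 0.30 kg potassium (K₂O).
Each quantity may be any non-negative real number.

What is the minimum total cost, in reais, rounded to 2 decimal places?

R$1.61

Let x1 = kg of MAP, x2 = kg of potassium nitrate, x3 = kg of ammonium nitrate.
Minimise 0.7x1 + 1.2x2 + 0.37x3 subject to:
  0.11x1 + 0.13x2 + 0.35x3 ≥ 0.85   (nitrogen)
  0.45x2 ≥ 0.3   (potassium (K₂O))
  x1, x2, x3 ≥ 0.
At the optimum only potassium nitrate, ammonium nitrate are positive (MAP = 0). The nitrogen and potassium (K₂O) requirements are met with equality.
Solving gives x2 = 0.6667, x3 = 2.181.
Objective = 1.2·0.6667 + 0.37·2.181 = 1.6070.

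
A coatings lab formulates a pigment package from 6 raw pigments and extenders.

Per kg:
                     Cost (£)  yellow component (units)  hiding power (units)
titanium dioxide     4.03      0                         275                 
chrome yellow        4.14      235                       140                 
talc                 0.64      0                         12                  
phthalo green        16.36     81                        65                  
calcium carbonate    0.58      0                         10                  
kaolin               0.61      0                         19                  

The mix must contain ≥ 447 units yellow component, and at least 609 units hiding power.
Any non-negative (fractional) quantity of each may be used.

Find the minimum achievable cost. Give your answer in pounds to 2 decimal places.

Let x1 = kg of titanium dioxide, x2 = kg of chrome yellow, x3 = kg of talc, x4 = kg of phthalo green, x5 = kg of calcium carbonate, x6 = kg of kaolin.
Minimise 4.03x1 + 4.14x2 + 0.64x3 + 16.36x4 + 0.58x5 + 0.61x6 s.t.:
  235x2 + 81x4 ≥ 447   (yellow component)
  275x1 + 140x2 + 12x3 + 65x4 + 10x5 + 19x6 ≥ 609   (hiding power)
  x1, x2, x3, x4, x5, x6 ≥ 0.
The optimal basis is {titanium dioxide, chrome yellow}; talc, phthalo green, calcium carbonate, kaolin drop out. The yellow component and hiding power requirements are met with equality.
So titanium dioxide = 1.246 kg, chrome yellow = 1.902 kg.
Hence cost = 4.03·1.246 + 4.14·1.902 = £12.8957.

£12.90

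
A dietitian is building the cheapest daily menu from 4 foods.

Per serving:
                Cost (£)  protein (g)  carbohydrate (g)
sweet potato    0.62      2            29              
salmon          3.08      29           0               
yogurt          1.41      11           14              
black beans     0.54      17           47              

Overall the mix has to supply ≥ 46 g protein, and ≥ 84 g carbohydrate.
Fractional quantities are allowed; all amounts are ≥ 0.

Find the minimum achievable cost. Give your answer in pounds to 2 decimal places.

Let x1 = servings of sweet potato, x2 = servings of salmon, x3 = servings of yogurt, x4 = servings of black beans.
Minimise 0.62x1 + 3.08x2 + 1.41x3 + 0.54x4 subject to:
  2x1 + 29x2 + 11x3 + 17x4 ≥ 46   (protein)
  29x1 + 14x3 + 47x4 ≥ 84   (carbohydrate)
  x1, x2, x3, x4 ≥ 0.
The cheapest feasible vertex uses only black beans; sweet potato, salmon, yogurt are not used. There the protein constraint is tight.
That vertex is x4 = 2.706.
Cost = 0.54·2.706 = 1.4612.

£1.46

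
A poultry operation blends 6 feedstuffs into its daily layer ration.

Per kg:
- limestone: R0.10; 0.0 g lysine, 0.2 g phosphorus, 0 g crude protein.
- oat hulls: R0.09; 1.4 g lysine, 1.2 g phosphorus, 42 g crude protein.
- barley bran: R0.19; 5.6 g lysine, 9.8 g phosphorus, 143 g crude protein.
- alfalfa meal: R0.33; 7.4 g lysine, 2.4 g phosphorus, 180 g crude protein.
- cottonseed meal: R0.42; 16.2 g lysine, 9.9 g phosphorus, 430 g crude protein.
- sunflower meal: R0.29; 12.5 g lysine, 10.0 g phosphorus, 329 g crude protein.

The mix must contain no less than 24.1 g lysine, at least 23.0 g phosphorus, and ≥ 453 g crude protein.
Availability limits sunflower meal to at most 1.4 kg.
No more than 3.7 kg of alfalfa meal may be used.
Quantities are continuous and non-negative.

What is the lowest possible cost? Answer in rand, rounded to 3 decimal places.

R0.612

Treat it as an LP. Let x1 = kg of limestone, x2 = kg of oat hulls, x3 = kg of barley bran, x4 = kg of alfalfa meal, x5 = kg of cottonseed meal, x6 = kg of sunflower meal.
Minimise 0.1x1 + 0.09x2 + 0.19x3 + 0.33x4 + 0.42x5 + 0.29x6 with:
  1.4x2 + 5.6x3 + 7.4x4 + 16.2x5 + 12.5x6 ≥ 24.1   (lysine)
  0.2x1 + 1.2x2 + 9.8x3 + 2.4x4 + 9.9x5 + 10x6 ≥ 23   (phosphorus)
  42x2 + 143x3 + 180x4 + 430x5 + 329x6 ≥ 453   (crude protein)
  x6 ≤ 1.4
  x4 ≤ 3.7
  x1, x2, x3, x4, x5, x6 ≥ 0.
The minimum-cost mix takes nothing from limestone, oat hulls, alfalfa meal — only barley bran, cottonseed meal, sunflower meal. Binding constraints: lysine, phosphorus, the sunflower meal cap.
That vertex is x3 = 0.7787, x5 = 0.1382, x6 = 1.4.
Total cost: 0.19·0.7787 + 0.42·0.1382 + 0.29·1.4 = 0.61200.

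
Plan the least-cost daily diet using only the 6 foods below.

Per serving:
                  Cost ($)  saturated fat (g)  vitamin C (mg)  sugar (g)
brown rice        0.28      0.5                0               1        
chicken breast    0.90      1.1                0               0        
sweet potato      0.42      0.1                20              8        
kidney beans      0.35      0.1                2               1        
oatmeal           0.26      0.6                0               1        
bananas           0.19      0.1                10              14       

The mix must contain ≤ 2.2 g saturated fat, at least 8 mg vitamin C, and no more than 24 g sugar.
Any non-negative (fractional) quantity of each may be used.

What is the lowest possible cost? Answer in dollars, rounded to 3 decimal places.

$0.152

Let x1 = servings of brown rice, x2 = servings of chicken breast, x3 = servings of sweet potato, x4 = servings of kidney beans, x5 = servings of oatmeal, x6 = servings of bananas.
min 0.28x1 + 0.9x2 + 0.42x3 + 0.35x4 + 0.26x5 + 0.19x6 s.t.:
  0.5x1 + 1.1x2 + 0.1x3 + 0.1x4 + 0.6x5 + 0.1x6 ≤ 2.2   (saturated fat)
  20x3 + 2x4 + 10x6 ≥ 8   (vitamin C)
  1x1 + 8x3 + 1x4 + 1x5 + 14x6 ≤ 24   (sugar)
  x1, x2, x3, x4, x5, x6 ≥ 0.
The cheapest feasible vertex uses only bananas; brown rice, chicken breast, sweet potato, kidney beans, oatmeal are not used. Binding constraint: vitamin C.
So bananas = 0.8 servings.
Cost = 0.19·0.8 = 0.15200.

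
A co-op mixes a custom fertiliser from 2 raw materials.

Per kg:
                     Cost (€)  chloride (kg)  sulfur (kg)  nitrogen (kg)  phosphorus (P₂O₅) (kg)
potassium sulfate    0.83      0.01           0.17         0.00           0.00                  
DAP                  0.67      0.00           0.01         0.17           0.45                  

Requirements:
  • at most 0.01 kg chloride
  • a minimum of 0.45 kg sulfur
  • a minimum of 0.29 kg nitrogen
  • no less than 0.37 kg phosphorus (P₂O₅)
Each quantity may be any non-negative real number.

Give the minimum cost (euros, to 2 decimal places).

€19.59

This is a linear program. Let x1 = kg of potassium sulfate, x2 = kg of DAP.
Minimize 0.83x1 + 0.67x2 subject to:
  0.01x1 ≤ 0.01   (chloride)
  0.17x1 + 0.01x2 ≥ 0.45   (sulfur)
  0.17x2 ≥ 0.29   (nitrogen)
  0.45x2 ≥ 0.37   (phosphorus (P₂O₅))
  x1, x2 ≥ 0.
Both inputs are positive at the optimum. There the chloride and sulfur constraints are tight.
So potassium sulfate = 1 kg, DAP = 28 kg.
Total cost: 0.83·1 + 0.67·28 = 19.5900.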